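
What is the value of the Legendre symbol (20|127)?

-1

Pull out 2^2: since 127 ≡ 7 (mod 8), (2/127) = +1, so (2/127)^2 = +1.
Reciprocity: 5 ≡ 1 and 127 ≡ 3 (mod 4), so (5/127) = +(127/5).
Reduce top mod 5: now compute (2/5).
Pull out 2: since 5 ≡ 5 (mod 8), (2/5) = -1.
Reached (1/5) = 1. Collecting the sign flips along the way, the symbol is -1.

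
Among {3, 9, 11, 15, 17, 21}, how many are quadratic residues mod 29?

(3/29) = -1 → non-residue.
(9/29) = +1 → QR.
(11/29) = -1 → non-residue.
(15/29) = -1 → non-residue.
(17/29) = -1 → non-residue.
(21/29) = -1 → non-residue.
Total quadratic residues among the 6: 1.

1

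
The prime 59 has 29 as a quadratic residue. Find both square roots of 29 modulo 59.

Since 59 ≡ 3 (mod 4), a square root of 29 is 29^((59+1)/4) = 29^15 mod 59.
Repeated squaring: 29^2≡15, 29^4≡48, 29^8≡3 (mod 59).
29^15 = 29^(8+4+2+1) ≡ 41 (mod 59).
Check: 41² = 1681 ≡ 29 (mod 59). The two roots are 18 and 41.

18, 41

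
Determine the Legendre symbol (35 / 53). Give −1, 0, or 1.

-1

Reciprocity: 35 ≡ 3 and 53 ≡ 1 (mod 4), so (35/53) = +(53/35).
Reduce top mod 35: now compute (18/35).
Pull out 2: since 35 ≡ 3 (mod 8), (2/35) = -1.
Reciprocity: 9 ≡ 1 and 35 ≡ 3 (mod 4), so (9/35) = +(35/9).
Reduce top mod 9: now compute (8/9).
Pull out 2^3: since 9 ≡ 1 (mod 8), (2/9) = +1, so (2/9)^3 = +1.
Reached (1/9) = 1. Collecting the sign flips along the way, the symbol is -1.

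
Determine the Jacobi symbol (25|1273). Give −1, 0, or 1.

1

Reciprocity: 25 ≡ 1 and 1273 ≡ 1 (mod 4), so (25/1273) = +(1273/25).
Reduce top mod 25: now compute (23/25).
Reciprocity: 23 ≡ 3 and 25 ≡ 1 (mod 4), so (23/25) = +(25/23).
Reduce top mod 23: now compute (2/23).
Pull out 2: since 23 ≡ 7 (mod 8), (2/23) = +1.
Reached (1/23) = 1. Collecting the sign flips along the way, the symbol is +1.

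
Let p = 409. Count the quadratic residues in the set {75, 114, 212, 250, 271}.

4

(75/409) = +1 → QR.
(114/409) = -1 → non-residue.
(212/409) = +1 → QR.
(250/409) = +1 → QR.
(271/409) = +1 → QR.
Total quadratic residues among the 5: 4.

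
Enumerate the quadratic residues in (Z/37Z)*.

Square k = 1,…,18 (k and 37−k give the same square):
1²=1, 2²=4, 3²=9, 4²=16, 5²=25, 6²=36, 7²≡12, 8²≡27, 9²≡7, 10²≡26, 11²≡10, 12²≡33, 13²≡21, 14²≡11, 15²≡3, 16²≡34, 17²≡30, 18²≡28 (mod 37).
So the quadratic residues mod 37 are {1, 3, 4, 7, 9, 10, 11, 12, 16, 21, 25, 26, 27, 28, 30, 33, 34, 36}.

1, 3, 4, 7, 9, 10, 11, 12, 16, 21, 25, 26, 27, 28, 30, 33, 34, 36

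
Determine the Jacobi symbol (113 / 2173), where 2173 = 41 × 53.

1

Reciprocity: 113 ≡ 1 and 2173 ≡ 1 (mod 4), so (113/2173) = +(2173/113).
Reduce top mod 113: now compute (26/113).
Pull out 2: since 113 ≡ 1 (mod 8), (2/113) = +1.
Reciprocity: 13 ≡ 1 and 113 ≡ 1 (mod 4), so (13/113) = +(113/13).
Reduce top mod 13: now compute (9/13).
Reciprocity: 9 ≡ 1 and 13 ≡ 1 (mod 4), so (9/13) = +(13/9).
Reduce top mod 9: now compute (4/9).
Pull out 2^2: since 9 ≡ 1 (mod 8), (2/9) = +1, so (2/9)^2 = +1.
Reached (1/9) = 1. Collecting the sign flips along the way, the symbol is +1.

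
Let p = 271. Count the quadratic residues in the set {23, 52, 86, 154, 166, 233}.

3

(23/271) = -1 → non-residue.
(52/271) = -1 → non-residue.
(86/271) = -1 → non-residue.
(154/271) = +1 → QR.
(166/271) = +1 → QR.
(233/271) = +1 → QR.
Total quadratic residues among the 6: 3.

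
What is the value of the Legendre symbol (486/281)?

First reduce: 486 ≡ 205 (mod 281).
Reciprocity: 205 ≡ 1 and 281 ≡ 1 (mod 4), so (205/281) = +(281/205).
Reduce top mod 205: now compute (76/205).
Pull out 2^2: since 205 ≡ 5 (mod 8), (2/205) = -1, so (2/205)^2 = +1.
Reciprocity: 19 ≡ 3 and 205 ≡ 1 (mod 4), so (19/205) = +(205/19).
Reduce top mod 19: now compute (15/19).
Reciprocity: 15 ≡ 3 and 19 ≡ 3 (mod 4), so (15/19) = −(19/15).
Reduce top mod 15: now compute (4/15).
Pull out 2^2: since 15 ≡ 7 (mod 8), (2/15) = +1, so (2/15)^2 = +1.
Reached (1/15) = 1. Collecting the sign flips along the way, the symbol is -1.

-1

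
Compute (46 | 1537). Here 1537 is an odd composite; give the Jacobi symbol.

-1

Pull out 2: since 1537 ≡ 1 (mod 8), (2/1537) = +1.
Reciprocity: 23 ≡ 3 and 1537 ≡ 1 (mod 4), so (23/1537) = +(1537/23).
Reduce top mod 23: now compute (19/23).
Reciprocity: 19 ≡ 3 and 23 ≡ 3 (mod 4), so (19/23) = −(23/19).
Reduce top mod 19: now compute (4/19).
Pull out 2^2: since 19 ≡ 3 (mod 8), (2/19) = -1, so (2/19)^2 = +1.
Reached (1/19) = 1. Collecting the sign flips along the way, the symbol is -1.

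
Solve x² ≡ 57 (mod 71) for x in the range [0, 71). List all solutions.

25, 46

Since 71 ≡ 3 (mod 4), a square root of 57 is 57^((71+1)/4) = 57^18 mod 71.
Repeated squaring: 57^2≡54, 57^4≡5, 57^8≡25, 57^16≡57 (mod 71).
57^18 = 57^(16+2) ≡ 25 (mod 71).
Check: 25² = 625 ≡ 57 (mod 71). The two roots are 25 and 46.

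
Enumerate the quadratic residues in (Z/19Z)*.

Square k = 1,…,9 (k and 19−k give the same square):
1²=1, 2²=4, 3²=9, 4²=16, 5²≡6, 6²≡17, 7²≡11, 8²≡7, 9²≡5 (mod 19).
So the quadratic residues mod 19 are {1, 4, 5, 6, 7, 9, 11, 16, 17}.

1,4,5,6,7,9,11,16,17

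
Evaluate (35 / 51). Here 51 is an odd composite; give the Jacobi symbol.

-1

Reciprocity: 35 ≡ 3 and 51 ≡ 3 (mod 4), so (35/51) = −(51/35).
Reduce top mod 35: now compute (16/35).
Pull out 2^4: since 35 ≡ 3 (mod 8), (2/35) = -1, so (2/35)^4 = +1.
Reached (1/35) = 1. Collecting the sign flips along the way, the symbol is -1.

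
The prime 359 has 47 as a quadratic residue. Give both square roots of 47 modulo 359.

Since 359 ≡ 3 (mod 4), a square root of 47 is 47^((359+1)/4) = 47^90 mod 359.
Repeated squaring: 47^2≡55, 47^4≡153, 47^8≡74, 47^16≡91, 47^32≡24, 47^64≡217 (mod 359).
47^90 = 47^(64+16+8+2) ≡ 242 (mod 359).
Check: 242² = 58564 ≡ 47 (mod 359). The two roots are 117 and 242.

117, 242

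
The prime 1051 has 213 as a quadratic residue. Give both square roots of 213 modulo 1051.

283, 768

Since 1051 ≡ 3 (mod 4), a square root of 213 is 213^((1051+1)/4) = 213^263 mod 1051.
Repeated squaring: 213^2≡176, 213^4≡497, 213^8≡24, 213^16≡576, 213^32≡711, 213^64≡1041, 213^128≡100, 213^256≡541 (mod 1051).
213^263 = 213^(256+4+2+1) ≡ 283 (mod 1051).
Check: 283² = 80089 ≡ 213 (mod 1051). The two roots are 283 and 768.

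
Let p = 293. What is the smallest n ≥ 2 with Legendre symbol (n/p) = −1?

(2/293) = −1, so 2 is the smallest positive non-residue mod 293.

2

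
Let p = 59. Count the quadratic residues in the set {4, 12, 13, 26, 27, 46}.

5

(4/59) = +1 → QR.
(12/59) = +1 → QR.
(13/59) = -1 → non-residue.
(26/59) = +1 → QR.
(27/59) = +1 → QR.
(46/59) = +1 → QR.
Total quadratic residues among the 6: 5.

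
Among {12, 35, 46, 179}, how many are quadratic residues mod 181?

(12/181) = +1 → QR.
(35/181) = -1 → non-residue.
(46/181) = +1 → QR.
(179/181) = -1 → non-residue.
Total quadratic residues among the 4: 2.

2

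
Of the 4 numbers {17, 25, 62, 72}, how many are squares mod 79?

(17/79) = -1 → non-residue.
(25/79) = +1 → QR.
(62/79) = +1 → QR.
(72/79) = +1 → QR.
Total quadratic residues among the 4: 3.

3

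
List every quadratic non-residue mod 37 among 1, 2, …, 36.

Square k = 1,…,18 (k and 37−k give the same square):
1²=1, 2²=4, 3²=9, 4²=16, 5²=25, 6²=36, 7²≡12, 8²≡27, 9²≡7, 10²≡26, 11²≡10, 12²≡33, 13²≡21, 14²≡11, 15²≡3, 16²≡34, 17²≡30, 18²≡28 (mod 37).
The residues are {1, 3, 4, 7, 9, 10, 11, 12, 16, 21, 25, 26, 27, 28, 30, 33, 34, 36}; the non-residues are the remaining 18 nonzero classes.

2,5,6,8,13,14,15,17,18,19,20,22,23,24,29,31,32,35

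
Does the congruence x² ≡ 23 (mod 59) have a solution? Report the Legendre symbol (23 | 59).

Reciprocity: 23 ≡ 3 and 59 ≡ 3 (mod 4), so (23/59) = −(59/23).
Reduce top mod 23: now compute (13/23).
Reciprocity: 13 ≡ 1 and 23 ≡ 3 (mod 4), so (13/23) = +(23/13).
Reduce top mod 13: now compute (10/13).
Pull out 2: since 13 ≡ 5 (mod 8), (2/13) = -1.
Reciprocity: 5 ≡ 1 and 13 ≡ 1 (mod 4), so (5/13) = +(13/5).
Reduce top mod 5: now compute (3/5).
Reciprocity: 3 ≡ 3 and 5 ≡ 1 (mod 4), so (3/5) = +(5/3).
Reduce top mod 3: now compute (2/3).
Pull out 2: since 3 ≡ 3 (mod 8), (2/3) = -1.
Reached (1/3) = 1. Collecting the sign flips along the way, the symbol is -1.

-1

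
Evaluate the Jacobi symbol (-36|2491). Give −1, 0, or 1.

First reduce: -36 ≡ 2455 (mod 2491).
Reciprocity: 2455 ≡ 3 and 2491 ≡ 3 (mod 4), so (2455/2491) = −(2491/2455).
Reduce top mod 2455: now compute (36/2455).
Pull out 2^2: since 2455 ≡ 7 (mod 8), (2/2455) = +1, so (2/2455)^2 = +1.
Reciprocity: 9 ≡ 1 and 2455 ≡ 3 (mod 4), so (9/2455) = +(2455/9).
Reduce top mod 9: now compute (7/9).
Reciprocity: 7 ≡ 3 and 9 ≡ 1 (mod 4), so (7/9) = +(9/7).
Reduce top mod 7: now compute (2/7).
Pull out 2: since 7 ≡ 7 (mod 8), (2/7) = +1.
Reached (1/7) = 1. Collecting the sign flips along the way, the symbol is -1.

-1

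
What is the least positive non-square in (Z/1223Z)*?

5

(2/1223) = +1, so 2 is a residue.
(3/1223) = +1, so 3 is a residue.
(4/1223) = +1, so 4 is a residue.
(5/1223) = −1, so 5 is the smallest positive non-residue mod 1223.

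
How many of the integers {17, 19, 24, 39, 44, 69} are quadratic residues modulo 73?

3

(17/73) = -1 → non-residue.
(19/73) = +1 → QR.
(24/73) = +1 → QR.
(39/73) = -1 → non-residue.
(44/73) = -1 → non-residue.
(69/73) = +1 → QR.
Total quadratic residues among the 6: 3.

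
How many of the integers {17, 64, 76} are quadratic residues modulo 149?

3

(17/149) = +1 → QR.
(64/149) = +1 → QR.
(76/149) = +1 → QR.
Total quadratic residues among the 3: 3.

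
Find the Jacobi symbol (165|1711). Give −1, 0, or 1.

-1

Reciprocity: 165 ≡ 1 and 1711 ≡ 3 (mod 4), so (165/1711) = +(1711/165).
Reduce top mod 165: now compute (61/165).
Reciprocity: 61 ≡ 1 and 165 ≡ 1 (mod 4), so (61/165) = +(165/61).
Reduce top mod 61: now compute (43/61).
Reciprocity: 43 ≡ 3 and 61 ≡ 1 (mod 4), so (43/61) = +(61/43).
Reduce top mod 43: now compute (18/43).
Pull out 2: since 43 ≡ 3 (mod 8), (2/43) = -1.
Reciprocity: 9 ≡ 1 and 43 ≡ 3 (mod 4), so (9/43) = +(43/9).
Reduce top mod 9: now compute (7/9).
Reciprocity: 7 ≡ 3 and 9 ≡ 1 (mod 4), so (7/9) = +(9/7).
Reduce top mod 7: now compute (2/7).
Pull out 2: since 7 ≡ 7 (mod 8), (2/7) = +1.
Reached (1/7) = 1. Collecting the sign flips along the way, the symbol is -1.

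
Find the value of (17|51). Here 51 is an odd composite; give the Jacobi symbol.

0

Reciprocity: 17 ≡ 1 and 51 ≡ 3 (mod 4), so (17/51) = +(51/17).
Reduce top mod 17: now compute (0/17).
Top reduces to 0: gcd > 1, so the symbol is 0.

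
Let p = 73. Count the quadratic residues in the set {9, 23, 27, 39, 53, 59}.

3

(9/73) = +1 → QR.
(23/73) = +1 → QR.
(27/73) = +1 → QR.
(39/73) = -1 → non-residue.
(53/73) = -1 → non-residue.
(59/73) = -1 → non-residue.
Total quadratic residues among the 6: 3.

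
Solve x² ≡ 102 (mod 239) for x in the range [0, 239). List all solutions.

113, 126

Since 239 ≡ 3 (mod 4), a square root of 102 is 102^((239+1)/4) = 102^60 mod 239.
Repeated squaring: 102^2≡127, 102^4≡116, 102^8≡72, 102^16≡165, 102^32≡218 (mod 239).
102^60 = 102^(32+16+8+4) ≡ 113 (mod 239).
Check: 113² = 12769 ≡ 102 (mod 239). The two roots are 113 and 126.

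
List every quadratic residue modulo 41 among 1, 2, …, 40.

Square k = 1,…,20 (k and 41−k give the same square):
1²=1, 2²=4, 3²=9, 4²=16, 5²=25, 6²=36, 7²≡8, 8²≡23, 9²≡40, 10²≡18, 11²≡39, 12²≡21, 13²≡5, 14²≡32, 15²≡20, 16²≡10, 17²≡2, 18²≡37, 19²≡33, 20²≡31 (mod 41).
So the quadratic residues mod 41 are {1, 2, 4, 5, 8, 9, 10, 16, 18, 20, 21, 23, 25, 31, 32, 33, 36, 37, 39, 40}.

1 2 4 5 8 9 10 16 18 20 21 23 25 31 32 33 36 37 39 40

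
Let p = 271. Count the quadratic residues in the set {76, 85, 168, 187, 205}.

(76/271) = -1 → non-residue.
(85/271) = +1 → QR.
(168/271) = -1 → non-residue.
(187/271) = +1 → QR.
(205/271) = +1 → QR.
Total quadratic residues among the 5: 3.

3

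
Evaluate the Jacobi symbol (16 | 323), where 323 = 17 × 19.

Pull out 2^4: since 323 ≡ 3 (mod 8), (2/323) = -1, so (2/323)^4 = +1.
Reached (1/323) = 1. Collecting the sign flips along the way, the symbol is +1.

1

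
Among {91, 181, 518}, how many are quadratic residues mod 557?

(91/557) = -1 → non-residue.
(181/557) = +1 → QR.
(518/557) = +1 → QR.
Total quadratic residues among the 3: 2.

2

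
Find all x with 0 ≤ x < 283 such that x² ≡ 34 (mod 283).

Since 283 ≡ 3 (mod 4), a square root of 34 is 34^((283+1)/4) = 34^71 mod 283.
Repeated squaring: 34^2≡24, 34^4≡10, 34^8≡100, 34^16≡95, 34^32≡252, 34^64≡112 (mod 283).
34^71 = 34^(64+4+2+1) ≡ 113 (mod 283).
Check: 113² = 12769 ≡ 34 (mod 283). The two roots are 113 and 170.

113, 170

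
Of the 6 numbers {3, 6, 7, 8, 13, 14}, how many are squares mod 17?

2

(3/17) = -1 → non-residue.
(6/17) = -1 → non-residue.
(7/17) = -1 → non-residue.
(8/17) = +1 → QR.
(13/17) = +1 → QR.
(14/17) = -1 → non-residue.
Total quadratic residues among the 6: 2.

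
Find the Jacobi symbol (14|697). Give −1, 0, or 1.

1

Pull out 2: since 697 ≡ 1 (mod 8), (2/697) = +1.
Reciprocity: 7 ≡ 3 and 697 ≡ 1 (mod 4), so (7/697) = +(697/7).
Reduce top mod 7: now compute (4/7).
Pull out 2^2: since 7 ≡ 7 (mod 8), (2/7) = +1, so (2/7)^2 = +1.
Reached (1/7) = 1. Collecting the sign flips along the way, the symbol is +1.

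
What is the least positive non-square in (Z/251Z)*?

(2/251) = −1, so 2 is the smallest positive non-residue mod 251.

2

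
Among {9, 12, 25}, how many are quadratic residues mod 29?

2

(9/29) = +1 → QR.
(12/29) = -1 → non-residue.
(25/29) = +1 → QR.
Total quadratic residues among the 3: 2.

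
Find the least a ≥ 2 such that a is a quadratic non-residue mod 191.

7

(2/191) = +1, so 2 is a residue.
(3/191) = +1, so 3 is a residue.
(4/191) = +1, so 4 is a residue.
(5/191) = +1, so 5 is a residue.
(6/191) = +1, so 6 is a residue.
(7/191) = −1, so 7 is the smallest positive non-residue mod 191.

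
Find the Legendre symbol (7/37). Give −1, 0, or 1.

1

Reciprocity: 7 ≡ 3 and 37 ≡ 1 (mod 4), so (7/37) = +(37/7).
Reduce top mod 7: now compute (2/7).
Pull out 2: since 7 ≡ 7 (mod 8), (2/7) = +1.
Reached (1/7) = 1. Collecting the sign flips along the way, the symbol is +1.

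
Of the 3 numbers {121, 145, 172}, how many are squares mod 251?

1

(121/251) = +1 → QR.
(145/251) = -1 → non-residue.
(172/251) = -1 → non-residue.
Total quadratic residues among the 3: 1.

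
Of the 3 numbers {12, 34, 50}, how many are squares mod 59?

(12/59) = +1 → QR.
(34/59) = -1 → non-residue.
(50/59) = -1 → non-residue.
Total quadratic residues among the 3: 1.

1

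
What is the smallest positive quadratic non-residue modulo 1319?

13

(2/1319) = +1, so 2 is a residue.
(3/1319) = +1, so 3 is a residue.
(4/1319) = +1, so 4 is a residue.
(5/1319) = +1, so 5 is a residue.
(6/1319) = +1, so 6 is a residue.
(7/1319) = +1, so 7 is a residue.
(8/1319) = +1, so 8 is a residue.
(9/1319) = +1, so 9 is a residue.
(10/1319) = +1, so 10 is a residue.
(11/1319) = +1, so 11 is a residue.
(12/1319) = +1, so 12 is a residue.
(13/1319) = −1, so 13 is the smallest positive non-residue mod 1319.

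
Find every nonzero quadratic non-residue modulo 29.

Square k = 1,…,14 (k and 29−k give the same square):
1²=1, 2²=4, 3²=9, 4²=16, 5²=25, 6²≡7, 7²≡20, 8²≡6, 9²≡23, 10²≡13, 11²≡5, 12²≡28, 13²≡24, 14²≡22 (mod 29).
The residues are {1, 4, 5, 6, 7, 9, 13, 16, 20, 22, 23, 24, 25, 28}; the non-residues are the remaining 14 nonzero classes.

2, 3, 8, 10, 11, 12, 14, 15, 17, 18, 19, 21, 26, 27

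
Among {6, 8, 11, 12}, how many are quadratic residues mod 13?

1

(6/13) = -1 → non-residue.
(8/13) = -1 → non-residue.
(11/13) = -1 → non-residue.
(12/13) = +1 → QR.
Total quadratic residues among the 4: 1.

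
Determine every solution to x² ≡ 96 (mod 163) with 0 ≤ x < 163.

Since 163 ≡ 3 (mod 4), a square root of 96 is 96^((163+1)/4) = 96^41 mod 163.
Repeated squaring: 96^2≡88, 96^4≡83, 96^8≡43, 96^16≡56, 96^32≡39 (mod 163).
96^41 = 96^(32+8+1) ≡ 111 (mod 163).
Check: 111² = 12321 ≡ 96 (mod 163). The two roots are 52 and 111.

52, 111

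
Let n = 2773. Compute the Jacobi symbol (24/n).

Pull out 2^3: since 2773 ≡ 5 (mod 8), (2/2773) = -1, so (2/2773)^3 = -1.
Reciprocity: 3 ≡ 3 and 2773 ≡ 1 (mod 4), so (3/2773) = +(2773/3).
Reduce top mod 3: now compute (1/3).
Reached (1/3) = 1. Collecting the sign flips along the way, the symbol is -1.

-1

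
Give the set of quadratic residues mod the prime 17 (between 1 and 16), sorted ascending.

1, 2, 4, 8, 9, 13, 15, 16

Square k = 1,…,8 (k and 17−k give the same square):
1²=1, 2²=4, 3²=9, 4²=16, 5²≡8, 6²≡2, 7²≡15, 8²≡13 (mod 17).
So the quadratic residues mod 17 are {1, 2, 4, 8, 9, 13, 15, 16}.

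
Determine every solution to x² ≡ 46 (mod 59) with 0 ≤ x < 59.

Since 59 ≡ 3 (mod 4), a square root of 46 is 46^((59+1)/4) = 46^15 mod 59.
Repeated squaring: 46^2≡51, 46^4≡5, 46^8≡25 (mod 59).
46^15 = 46^(8+4+2+1) ≡ 20 (mod 59).
Check: 20² = 400 ≡ 46 (mod 59). The two roots are 20 and 39.

20, 39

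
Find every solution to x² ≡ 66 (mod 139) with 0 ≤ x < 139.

Since 139 ≡ 3 (mod 4), a square root of 66 is 66^((139+1)/4) = 66^35 mod 139.
Repeated squaring: 66^2≡47, 66^4≡124, 66^8≡86, 66^16≡29, 66^32≡7 (mod 139).
66^35 = 66^(32+2+1) ≡ 30 (mod 139).
Check: 30² = 900 ≡ 66 (mod 139). The two roots are 30 and 109.

30, 109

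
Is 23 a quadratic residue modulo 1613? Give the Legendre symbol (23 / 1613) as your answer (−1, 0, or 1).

Reciprocity: 23 ≡ 3 and 1613 ≡ 1 (mod 4), so (23/1613) = +(1613/23).
Reduce top mod 23: now compute (3/23).
Reciprocity: 3 ≡ 3 and 23 ≡ 3 (mod 4), so (3/23) = −(23/3).
Reduce top mod 3: now compute (2/3).
Pull out 2: since 3 ≡ 3 (mod 8), (2/3) = -1.
Reached (1/3) = 1. Collecting the sign flips along the way, the symbol is +1.

1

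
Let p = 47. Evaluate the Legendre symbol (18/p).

Pull out 2: since 47 ≡ 7 (mod 8), (2/47) = +1.
Reciprocity: 9 ≡ 1 and 47 ≡ 3 (mod 4), so (9/47) = +(47/9).
Reduce top mod 9: now compute (2/9).
Pull out 2: since 9 ≡ 1 (mod 8), (2/9) = +1.
Reached (1/9) = 1. Collecting the sign flips along the way, the symbol is +1.

1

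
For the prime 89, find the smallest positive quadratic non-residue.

(2/89) = +1, so 2 is a residue.
(3/89) = −1, so 3 is the smallest positive non-residue mod 89.

3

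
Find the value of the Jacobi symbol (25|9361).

1

Reciprocity: 25 ≡ 1 and 9361 ≡ 1 (mod 4), so (25/9361) = +(9361/25).
Reduce top mod 25: now compute (11/25).
Reciprocity: 11 ≡ 3 and 25 ≡ 1 (mod 4), so (11/25) = +(25/11).
Reduce top mod 11: now compute (3/11).
Reciprocity: 3 ≡ 3 and 11 ≡ 3 (mod 4), so (3/11) = −(11/3).
Reduce top mod 3: now compute (2/3).
Pull out 2: since 3 ≡ 3 (mod 8), (2/3) = -1.
Reached (1/3) = 1. Collecting the sign flips along the way, the symbol is +1.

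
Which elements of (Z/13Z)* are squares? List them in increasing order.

Square k = 1,…,6 (k and 13−k give the same square):
1²=1, 2²=4, 3²=9, 4²≡3, 5²≡12, 6²≡10 (mod 13).
So the quadratic residues mod 13 are {1, 3, 4, 9, 10, 12}.

1, 3, 4, 9, 10, 12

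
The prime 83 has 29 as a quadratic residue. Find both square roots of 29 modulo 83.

Since 83 ≡ 3 (mod 4), a square root of 29 is 29^((83+1)/4) = 29^21 mod 83.
Repeated squaring: 29^2≡11, 29^4≡38, 29^8≡33, 29^16≡10 (mod 83).
29^21 = 29^(16+4+1) ≡ 64 (mod 83).
Check: 64² = 4096 ≡ 29 (mod 83). The two roots are 19 and 64.

19, 64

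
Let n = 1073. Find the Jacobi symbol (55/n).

1

Reciprocity: 55 ≡ 3 and 1073 ≡ 1 (mod 4), so (55/1073) = +(1073/55).
Reduce top mod 55: now compute (28/55).
Pull out 2^2: since 55 ≡ 7 (mod 8), (2/55) = +1, so (2/55)^2 = +1.
Reciprocity: 7 ≡ 3 and 55 ≡ 3 (mod 4), so (7/55) = −(55/7).
Reduce top mod 7: now compute (6/7).
Pull out 2: since 7 ≡ 7 (mod 8), (2/7) = +1.
Reciprocity: 3 ≡ 3 and 7 ≡ 3 (mod 4), so (3/7) = −(7/3).
Reduce top mod 3: now compute (1/3).
Reached (1/3) = 1. Collecting the sign flips along the way, the symbol is +1.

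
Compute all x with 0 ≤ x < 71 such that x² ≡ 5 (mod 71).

17, 54

Since 71 ≡ 3 (mod 4), a square root of 5 is 5^((71+1)/4) = 5^18 mod 71.
Repeated squaring: 5^2≡25, 5^4≡57, 5^8≡54, 5^16≡5 (mod 71).
5^18 = 5^(16+2) ≡ 54 (mod 71).
Check: 54² = 2916 ≡ 5 (mod 71). The two roots are 17 and 54.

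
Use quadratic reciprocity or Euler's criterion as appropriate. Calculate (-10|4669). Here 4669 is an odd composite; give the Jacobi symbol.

-1

First reduce: -10 ≡ 4659 (mod 4669).
Reciprocity: 4659 ≡ 3 and 4669 ≡ 1 (mod 4), so (4659/4669) = +(4669/4659).
Reduce top mod 4659: now compute (10/4659).
Pull out 2: since 4659 ≡ 3 (mod 8), (2/4659) = -1.
Reciprocity: 5 ≡ 1 and 4659 ≡ 3 (mod 4), so (5/4659) = +(4659/5).
Reduce top mod 5: now compute (4/5).
Pull out 2^2: since 5 ≡ 5 (mod 8), (2/5) = -1, so (2/5)^2 = +1.
Reached (1/5) = 1. Collecting the sign flips along the way, the symbol is -1.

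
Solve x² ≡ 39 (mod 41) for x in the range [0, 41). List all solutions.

41 ≡ 1 (mod 4), so we find a root by search.
Trying successive values, 11² = 121 ≡ 39 (mod 41). The other root is 41 − 11 = 30.

11, 30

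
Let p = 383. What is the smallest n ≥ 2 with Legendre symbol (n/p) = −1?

(2/383) = +1, so 2 is a residue.
(3/383) = +1, so 3 is a residue.
(4/383) = +1, so 4 is a residue.
(5/383) = −1, so 5 is the smallest positive non-residue mod 383.

5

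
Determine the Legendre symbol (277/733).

Euler's criterion: (277/733) ≡ 277^366 (mod 733).
277^2 ≡ 497 (mod 733)
277^4 ≡ 721 (mod 733)
277^8 ≡ 144 (mod 733)
277^16 ≡ 212 (mod 733)
277^32 ≡ 231 (mod 733)
277^64 ≡ 585 (mod 733)
277^128 ≡ 647 (mod 733)
277^256 ≡ 66 (mod 733)
277^366 = 277^(256+64+32+8+4+2) ≡ 732 (mod 733).
Result is 732 ≡ −1, so (277/733) = −1.

-1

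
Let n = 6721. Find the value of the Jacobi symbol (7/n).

1

Reciprocity: 7 ≡ 3 and 6721 ≡ 1 (mod 4), so (7/6721) = +(6721/7).
Reduce top mod 7: now compute (1/7).
Reached (1/7) = 1. Collecting the sign flips along the way, the symbol is +1.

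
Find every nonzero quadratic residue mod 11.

Square k = 1,…,5 (k and 11−k give the same square):
1²=1, 2²=4, 3²=9, 4²≡5, 5²≡3 (mod 11).
So the quadratic residues mod 11 are {1, 3, 4, 5, 9}.

1, 3, 4, 5, 9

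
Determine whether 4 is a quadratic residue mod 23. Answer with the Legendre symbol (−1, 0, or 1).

Euler's criterion: (4/23) ≡ 4^11 (mod 23).
4^2 ≡ 16 (mod 23)
4^4 ≡ 3 (mod 23)
4^8 ≡ 9 (mod 23)
4^11 = 4^(8+2+1) ≡ 1 (mod 23).
Result is 1, so (4/23) = 1.

1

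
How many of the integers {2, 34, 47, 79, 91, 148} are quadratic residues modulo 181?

3

(2/181) = -1 → non-residue.
(34/181) = +1 → QR.
(47/181) = -1 → non-residue.
(79/181) = +1 → QR.
(91/181) = -1 → non-residue.
(148/181) = +1 → QR.
Total quadratic residues among the 6: 3.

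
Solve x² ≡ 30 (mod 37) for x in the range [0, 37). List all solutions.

17, 20

37 ≡ 1 (mod 4), so we find a root by search.
Trying successive values, 17² = 289 ≡ 30 (mod 37). The other root is 37 − 17 = 20.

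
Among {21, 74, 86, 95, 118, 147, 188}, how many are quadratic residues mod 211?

3

(21/211) = +1 → QR.
(74/211) = -1 → non-residue.
(86/211) = -1 → non-residue.
(95/211) = +1 → QR.
(118/211) = -1 → non-residue.
(147/211) = -1 → non-residue.
(188/211) = +1 → QR.
Total quadratic residues among the 7: 3.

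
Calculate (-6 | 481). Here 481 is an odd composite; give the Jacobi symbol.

1

First reduce: -6 ≡ 475 (mod 481).
Reciprocity: 475 ≡ 3 and 481 ≡ 1 (mod 4), so (475/481) = +(481/475).
Reduce top mod 475: now compute (6/475).
Pull out 2: since 475 ≡ 3 (mod 8), (2/475) = -1.
Reciprocity: 3 ≡ 3 and 475 ≡ 3 (mod 4), so (3/475) = −(475/3).
Reduce top mod 3: now compute (1/3).
Reached (1/3) = 1. Collecting the sign flips along the way, the symbol is +1.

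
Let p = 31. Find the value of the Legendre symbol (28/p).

Pull out 2^2: since 31 ≡ 7 (mod 8), (2/31) = +1, so (2/31)^2 = +1.
Reciprocity: 7 ≡ 3 and 31 ≡ 3 (mod 4), so (7/31) = −(31/7).
Reduce top mod 7: now compute (3/7).
Reciprocity: 3 ≡ 3 and 7 ≡ 3 (mod 4), so (3/7) = −(7/3).
Reduce top mod 3: now compute (1/3).
Reached (1/3) = 1. Collecting the sign flips along the way, the symbol is +1.

1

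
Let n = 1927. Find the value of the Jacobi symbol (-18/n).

First reduce: -18 ≡ 1909 (mod 1927).
Reciprocity: 1909 ≡ 1 and 1927 ≡ 3 (mod 4), so (1909/1927) = +(1927/1909).
Reduce top mod 1909: now compute (18/1909).
Pull out 2: since 1909 ≡ 5 (mod 8), (2/1909) = -1.
Reciprocity: 9 ≡ 1 and 1909 ≡ 1 (mod 4), so (9/1909) = +(1909/9).
Reduce top mod 9: now compute (1/9).
Reached (1/9) = 1. Collecting the sign flips along the way, the symbol is -1.

-1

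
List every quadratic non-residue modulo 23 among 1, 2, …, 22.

5,7,10,11,14,15,17,19,20,21,22

Square k = 1,…,11 (k and 23−k give the same square):
1²=1, 2²=4, 3²=9, 4²=16, 5²≡2, 6²≡13, 7²≡3, 8²≡18, 9²≡12, 10²≡8, 11²≡6 (mod 23).
The residues are {1, 2, 3, 4, 6, 8, 9, 12, 13, 16, 18}; the non-residues are the remaining 11 nonzero classes.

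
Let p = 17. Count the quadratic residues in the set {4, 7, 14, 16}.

2

(4/17) = +1 → QR.
(7/17) = -1 → non-residue.
(14/17) = -1 → non-residue.
(16/17) = +1 → QR.
Total quadratic residues among the 4: 2.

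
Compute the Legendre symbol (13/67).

-1

Euler's criterion: (13/67) ≡ 13^33 (mod 67).
13^2 ≡ 35 (mod 67)
13^4 ≡ 19 (mod 67)
13^8 ≡ 26 (mod 67)
13^16 ≡ 6 (mod 67)
13^32 ≡ 36 (mod 67)
13^33 = 13^(32+1) ≡ 66 (mod 67).
Result is 66 ≡ −1, so (13/67) = −1.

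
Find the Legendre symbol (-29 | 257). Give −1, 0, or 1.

First reduce: -29 ≡ 228 (mod 257).
Pull out 2^2: since 257 ≡ 1 (mod 8), (2/257) = +1, so (2/257)^2 = +1.
Reciprocity: 57 ≡ 1 and 257 ≡ 1 (mod 4), so (57/257) = +(257/57).
Reduce top mod 57: now compute (29/57).
Reciprocity: 29 ≡ 1 and 57 ≡ 1 (mod 4), so (29/57) = +(57/29).
Reduce top mod 29: now compute (28/29).
Pull out 2^2: since 29 ≡ 5 (mod 8), (2/29) = -1, so (2/29)^2 = +1.
Reciprocity: 7 ≡ 3 and 29 ≡ 1 (mod 4), so (7/29) = +(29/7).
Reduce top mod 7: now compute (1/7).
Reached (1/7) = 1. Collecting the sign flips along the way, the symbol is +1.

1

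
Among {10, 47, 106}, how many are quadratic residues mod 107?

2

(10/107) = +1 → QR.
(47/107) = +1 → QR.
(106/107) = -1 → non-residue.
Total quadratic residues among the 3: 2.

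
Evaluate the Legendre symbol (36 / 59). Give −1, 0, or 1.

Pull out 2^2: since 59 ≡ 3 (mod 8), (2/59) = -1, so (2/59)^2 = +1.
Reciprocity: 9 ≡ 1 and 59 ≡ 3 (mod 4), so (9/59) = +(59/9).
Reduce top mod 9: now compute (5/9).
Reciprocity: 5 ≡ 1 and 9 ≡ 1 (mod 4), so (5/9) = +(9/5).
Reduce top mod 5: now compute (4/5).
Pull out 2^2: since 5 ≡ 5 (mod 8), (2/5) = -1, so (2/5)^2 = +1.
Reached (1/5) = 1. Collecting the sign flips along the way, the symbol is +1.

1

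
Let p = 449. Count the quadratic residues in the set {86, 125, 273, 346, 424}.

(86/449) = -1 → non-residue.
(125/449) = +1 → QR.
(273/449) = +1 → QR.
(346/449) = -1 → non-residue.
(424/449) = +1 → QR.
Total quadratic residues among the 5: 3.

3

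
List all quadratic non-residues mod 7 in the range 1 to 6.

3 5 6

Square k = 1,…,3 (k and 7−k give the same square):
1²=1, 2²=4, 3²≡2 (mod 7).
The residues are {1, 2, 4}; the non-residues are the remaining 3 nonzero classes.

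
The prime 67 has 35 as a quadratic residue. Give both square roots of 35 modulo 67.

Since 67 ≡ 3 (mod 4), a square root of 35 is 35^((67+1)/4) = 35^17 mod 67.
Repeated squaring: 35^2≡19, 35^4≡26, 35^8≡6, 35^16≡36 (mod 67).
35^17 = 35^(16+1) ≡ 54 (mod 67).
Check: 54² = 2916 ≡ 35 (mod 67). The two roots are 13 and 54.

13, 54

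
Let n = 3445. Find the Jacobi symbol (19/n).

1

Reciprocity: 19 ≡ 3 and 3445 ≡ 1 (mod 4), so (19/3445) = +(3445/19).
Reduce top mod 19: now compute (6/19).
Pull out 2: since 19 ≡ 3 (mod 8), (2/19) = -1.
Reciprocity: 3 ≡ 3 and 19 ≡ 3 (mod 4), so (3/19) = −(19/3).
Reduce top mod 3: now compute (1/3).
Reached (1/3) = 1. Collecting the sign flips along the way, the symbol is +1.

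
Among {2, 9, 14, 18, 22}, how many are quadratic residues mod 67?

3

(2/67) = -1 → non-residue.
(9/67) = +1 → QR.
(14/67) = +1 → QR.
(18/67) = -1 → non-residue.
(22/67) = +1 → QR.
Total quadratic residues among the 5: 3.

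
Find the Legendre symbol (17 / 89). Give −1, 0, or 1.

Reciprocity: 17 ≡ 1 and 89 ≡ 1 (mod 4), so (17/89) = +(89/17).
Reduce top mod 17: now compute (4/17).
Pull out 2^2: since 17 ≡ 1 (mod 8), (2/17) = +1, so (2/17)^2 = +1.
Reached (1/17) = 1. Collecting the sign flips along the way, the symbol is +1.

1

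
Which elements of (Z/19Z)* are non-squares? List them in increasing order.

Square k = 1,…,9 (k and 19−k give the same square):
1²=1, 2²=4, 3²=9, 4²=16, 5²≡6, 6²≡17, 7²≡11, 8²≡7, 9²≡5 (mod 19).
The residues are {1, 4, 5, 6, 7, 9, 11, 16, 17}; the non-residues are the remaining 9 nonzero classes.

2,3,8,10,12,13,14,15,18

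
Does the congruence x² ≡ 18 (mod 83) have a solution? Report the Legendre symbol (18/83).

Pull out 2: since 83 ≡ 3 (mod 8), (2/83) = -1.
Reciprocity: 9 ≡ 1 and 83 ≡ 3 (mod 4), so (9/83) = +(83/9).
Reduce top mod 9: now compute (2/9).
Pull out 2: since 9 ≡ 1 (mod 8), (2/9) = +1.
Reached (1/9) = 1. Collecting the sign flips along the way, the symbol is -1.

-1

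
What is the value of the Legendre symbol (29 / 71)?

Reciprocity: 29 ≡ 1 and 71 ≡ 3 (mod 4), so (29/71) = +(71/29).
Reduce top mod 29: now compute (13/29).
Reciprocity: 13 ≡ 1 and 29 ≡ 1 (mod 4), so (13/29) = +(29/13).
Reduce top mod 13: now compute (3/13).
Reciprocity: 3 ≡ 3 and 13 ≡ 1 (mod 4), so (3/13) = +(13/3).
Reduce top mod 3: now compute (1/3).
Reached (1/3) = 1. Collecting the sign flips along the way, the symbol is +1.

1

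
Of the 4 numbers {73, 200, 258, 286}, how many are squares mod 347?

(73/347) = +1 → QR.
(200/347) = -1 → non-residue.
(258/347) = -1 → non-residue.
(286/347) = -1 → non-residue.
Total quadratic residues among the 4: 1.

1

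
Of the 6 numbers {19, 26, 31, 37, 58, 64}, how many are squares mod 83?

4

(19/83) = -1 → non-residue.
(26/83) = +1 → QR.
(31/83) = +1 → QR.
(37/83) = +1 → QR.
(58/83) = -1 → non-residue.
(64/83) = +1 → QR.
Total quadratic residues among the 6: 4.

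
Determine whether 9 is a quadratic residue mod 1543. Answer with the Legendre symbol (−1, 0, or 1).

1

Reciprocity: 9 ≡ 1 and 1543 ≡ 3 (mod 4), so (9/1543) = +(1543/9).
Reduce top mod 9: now compute (4/9).
Pull out 2^2: since 9 ≡ 1 (mod 8), (2/9) = +1, so (2/9)^2 = +1.
Reached (1/9) = 1. Collecting the sign flips along the way, the symbol is +1.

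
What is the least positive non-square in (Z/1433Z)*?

(2/1433) = +1, so 2 is a residue.
(3/1433) = −1, so 3 is the smallest positive non-residue mod 1433.

3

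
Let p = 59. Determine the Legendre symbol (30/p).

Pull out 2: since 59 ≡ 3 (mod 8), (2/59) = -1.
Reciprocity: 15 ≡ 3 and 59 ≡ 3 (mod 4), so (15/59) = −(59/15).
Reduce top mod 15: now compute (14/15).
Pull out 2: since 15 ≡ 7 (mod 8), (2/15) = +1.
Reciprocity: 7 ≡ 3 and 15 ≡ 3 (mod 4), so (7/15) = −(15/7).
Reduce top mod 7: now compute (1/7).
Reached (1/7) = 1. Collecting the sign flips along the way, the symbol is -1.

-1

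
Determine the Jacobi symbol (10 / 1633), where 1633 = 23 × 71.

Pull out 2: since 1633 ≡ 1 (mod 8), (2/1633) = +1.
Reciprocity: 5 ≡ 1 and 1633 ≡ 1 (mod 4), so (5/1633) = +(1633/5).
Reduce top mod 5: now compute (3/5).
Reciprocity: 3 ≡ 3 and 5 ≡ 1 (mod 4), so (3/5) = +(5/3).
Reduce top mod 3: now compute (2/3).
Pull out 2: since 3 ≡ 3 (mod 8), (2/3) = -1.
Reached (1/3) = 1. Collecting the sign flips along the way, the symbol is -1.

-1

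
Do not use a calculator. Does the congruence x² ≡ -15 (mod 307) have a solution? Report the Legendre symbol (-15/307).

Euler's criterion: (-15/307) ≡ 292^153 (mod 307).
292^2 ≡ 225 (mod 307)
292^4 ≡ 277 (mod 307)
292^8 ≡ 286 (mod 307)
292^16 ≡ 134 (mod 307)
292^32 ≡ 150 (mod 307)
292^64 ≡ 89 (mod 307)
292^128 ≡ 246 (mod 307)
292^153 = 292^(128+16+8+1) ≡ 306 (mod 307).
Result is 306 ≡ −1, so (-15/307) = −1.

-1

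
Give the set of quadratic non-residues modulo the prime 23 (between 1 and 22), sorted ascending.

Square k = 1,…,11 (k and 23−k give the same square):
1²=1, 2²=4, 3²=9, 4²=16, 5²≡2, 6²≡13, 7²≡3, 8²≡18, 9²≡12, 10²≡8, 11²≡6 (mod 23).
The residues are {1, 2, 3, 4, 6, 8, 9, 12, 13, 16, 18}; the non-residues are the remaining 11 nonzero classes.

5, 7, 10, 11, 14, 15, 17, 19, 20, 21, 22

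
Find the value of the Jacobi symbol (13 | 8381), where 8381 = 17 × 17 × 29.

1

Reciprocity: 13 ≡ 1 and 8381 ≡ 1 (mod 4), so (13/8381) = +(8381/13).
Reduce top mod 13: now compute (9/13).
Reciprocity: 9 ≡ 1 and 13 ≡ 1 (mod 4), so (9/13) = +(13/9).
Reduce top mod 9: now compute (4/9).
Pull out 2^2: since 9 ≡ 1 (mod 8), (2/9) = +1, so (2/9)^2 = +1.
Reached (1/9) = 1. Collecting the sign flips along the way, the symbol is +1.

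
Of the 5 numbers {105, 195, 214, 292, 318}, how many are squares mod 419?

4

(105/419) = +1 → QR.
(195/419) = +1 → QR.
(214/419) = -1 → non-residue.
(292/419) = +1 → QR.
(318/419) = +1 → QR.
Total quadratic residues among the 5: 4.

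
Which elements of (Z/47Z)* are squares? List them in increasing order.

Square k = 1,…,23 (k and 47−k give the same square):
1²=1, 2²=4, 3²=9, 4²=16, 5²=25, 6²=36, 7²≡2, 8²≡17, 9²≡34, 10²≡6, 11²≡27, 12²≡3, 13²≡28, 14²≡8, 15²≡37, 16²≡21, 17²≡7, 18²≡42, 19²≡32, 20²≡24, 21²≡18, 22²≡14, 23²≡12 (mod 47).
So the quadratic residues mod 47 are {1, 2, 3, 4, 6, 7, 8, 9, 12, 14, 16, 17, 18, 21, 24, 25, 27, 28, 32, 34, 36, 37, 42}.

1,2,3,4,6,7,8,9,12,14,16,17,18,21,24,25,27,28,32,34,36,37,42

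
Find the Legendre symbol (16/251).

Pull out 2^4: since 251 ≡ 3 (mod 8), (2/251) = -1, so (2/251)^4 = +1.
Reached (1/251) = 1. Collecting the sign flips along the way, the symbol is +1.

1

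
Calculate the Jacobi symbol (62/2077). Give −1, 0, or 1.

Pull out 2: since 2077 ≡ 5 (mod 8), (2/2077) = -1.
Reciprocity: 31 ≡ 3 and 2077 ≡ 1 (mod 4), so (31/2077) = +(2077/31).
Reduce top mod 31: now compute (0/31).
Top reduces to 0: gcd > 1, so the symbol is 0.

0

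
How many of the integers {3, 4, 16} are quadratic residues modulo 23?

3

(3/23) = +1 → QR.
(4/23) = +1 → QR.
(16/23) = +1 → QR.
Total quadratic residues among the 3: 3.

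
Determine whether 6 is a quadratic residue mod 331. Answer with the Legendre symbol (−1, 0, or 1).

Pull out 2: since 331 ≡ 3 (mod 8), (2/331) = -1.
Reciprocity: 3 ≡ 3 and 331 ≡ 3 (mod 4), so (3/331) = −(331/3).
Reduce top mod 3: now compute (1/3).
Reached (1/3) = 1. Collecting the sign flips along the way, the symbol is +1.

1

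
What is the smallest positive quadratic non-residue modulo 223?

(2/223) = +1, so 2 is a residue.
(3/223) = −1, so 3 is the smallest positive non-residue mod 223.

3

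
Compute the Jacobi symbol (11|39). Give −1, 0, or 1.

1

Reciprocity: 11 ≡ 3 and 39 ≡ 3 (mod 4), so (11/39) = −(39/11).
Reduce top mod 11: now compute (6/11).
Pull out 2: since 11 ≡ 3 (mod 8), (2/11) = -1.
Reciprocity: 3 ≡ 3 and 11 ≡ 3 (mod 4), so (3/11) = −(11/3).
Reduce top mod 3: now compute (2/3).
Pull out 2: since 3 ≡ 3 (mod 8), (2/3) = -1.
Reached (1/3) = 1. Collecting the sign flips along the way, the symbol is +1.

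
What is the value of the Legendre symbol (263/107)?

1

Euler's criterion: (263/107) ≡ 49^53 (mod 107).
49^2 ≡ 47 (mod 107)
49^4 ≡ 69 (mod 107)
49^8 ≡ 53 (mod 107)
49^16 ≡ 27 (mod 107)
49^32 ≡ 87 (mod 107)
49^53 = 49^(32+16+4+1) ≡ 1 (mod 107).
Result is 1, so (263/107) = 1.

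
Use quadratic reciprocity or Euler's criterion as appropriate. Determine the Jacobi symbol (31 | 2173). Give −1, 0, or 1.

-1

Reciprocity: 31 ≡ 3 and 2173 ≡ 1 (mod 4), so (31/2173) = +(2173/31).
Reduce top mod 31: now compute (3/31).
Reciprocity: 3 ≡ 3 and 31 ≡ 3 (mod 4), so (3/31) = −(31/3).
Reduce top mod 3: now compute (1/3).
Reached (1/3) = 1. Collecting the sign flips along the way, the symbol is -1.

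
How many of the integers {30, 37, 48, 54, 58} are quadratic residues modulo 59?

1

(30/59) = -1 → non-residue.
(37/59) = -1 → non-residue.
(48/59) = +1 → QR.
(54/59) = -1 → non-residue.
(58/59) = -1 → non-residue.
Total quadratic residues among the 5: 1.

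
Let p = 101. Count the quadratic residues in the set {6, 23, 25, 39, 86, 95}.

(6/101) = +1 → QR.
(23/101) = +1 → QR.
(25/101) = +1 → QR.
(39/101) = -1 → non-residue.
(86/101) = -1 → non-residue.
(95/101) = +1 → QR.
Total quadratic residues among the 6: 4.

4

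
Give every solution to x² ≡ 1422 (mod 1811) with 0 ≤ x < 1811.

Since 1811 ≡ 3 (mod 4), a square root of 1422 is 1422^((1811+1)/4) = 1422^453 mod 1811.
Repeated squaring: 1422^2≡1008, 1422^4≡93, 1422^8≡1405, 1422^16≡35, 1422^32≡1225, 1422^64≡1117, 1422^128≡1721, 1422^256≡856 (mod 1811).
1422^453 = 1422^(256+128+64+4+1) ≡ 1211 (mod 1811).
Check: 1211² = 1466521 ≡ 1422 (mod 1811). The two roots are 600 and 1211.

600, 1211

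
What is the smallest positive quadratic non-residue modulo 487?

3

(2/487) = +1, so 2 is a residue.
(3/487) = −1, so 3 is the smallest positive non-residue mod 487.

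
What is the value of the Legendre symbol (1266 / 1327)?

-1

Pull out 2: since 1327 ≡ 7 (mod 8), (2/1327) = +1.
Reciprocity: 633 ≡ 1 and 1327 ≡ 3 (mod 4), so (633/1327) = +(1327/633).
Reduce top mod 633: now compute (61/633).
Reciprocity: 61 ≡ 1 and 633 ≡ 1 (mod 4), so (61/633) = +(633/61).
Reduce top mod 61: now compute (23/61).
Reciprocity: 23 ≡ 3 and 61 ≡ 1 (mod 4), so (23/61) = +(61/23).
Reduce top mod 23: now compute (15/23).
Reciprocity: 15 ≡ 3 and 23 ≡ 3 (mod 4), so (15/23) = −(23/15).
Reduce top mod 15: now compute (8/15).
Pull out 2^3: since 15 ≡ 7 (mod 8), (2/15) = +1, so (2/15)^3 = +1.
Reached (1/15) = 1. Collecting the sign flips along the way, the symbol is -1.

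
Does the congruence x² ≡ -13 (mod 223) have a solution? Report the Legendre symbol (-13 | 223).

Euler's criterion: (-13/223) ≡ 210^111 (mod 223).
210^2 ≡ 169 (mod 223)
210^4 ≡ 17 (mod 223)
210^8 ≡ 66 (mod 223)
210^16 ≡ 119 (mod 223)
210^32 ≡ 112 (mod 223)
210^64 ≡ 56 (mod 223)
210^111 = 210^(64+32+8+4+2+1) ≡ 1 (mod 223).
Result is 1, so (-13/223) = 1.

1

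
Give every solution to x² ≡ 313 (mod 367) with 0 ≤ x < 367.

Since 367 ≡ 3 (mod 4), a square root of 313 is 313^((367+1)/4) = 313^92 mod 367.
Repeated squaring: 313^2≡347, 313^4≡33, 313^8≡355, 313^16≡144, 313^32≡184, 313^64≡92 (mod 367).
313^92 = 313^(64+16+8+4) ≡ 57 (mod 367).
Check: 57² = 3249 ≡ 313 (mod 367). The two roots are 57 and 310.

57, 310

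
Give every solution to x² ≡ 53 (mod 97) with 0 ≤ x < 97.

21, 76

97 ≡ 1 (mod 4), so we find a root by search.
Trying successive values, 21² = 441 ≡ 53 (mod 97). The other root is 97 − 21 = 76.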